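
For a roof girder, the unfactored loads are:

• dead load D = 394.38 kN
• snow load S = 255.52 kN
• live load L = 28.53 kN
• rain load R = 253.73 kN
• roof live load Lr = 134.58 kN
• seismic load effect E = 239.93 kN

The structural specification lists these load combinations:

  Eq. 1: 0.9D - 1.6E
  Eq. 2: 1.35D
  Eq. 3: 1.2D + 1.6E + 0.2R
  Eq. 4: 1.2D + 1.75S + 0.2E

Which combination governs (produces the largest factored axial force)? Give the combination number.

Eq. 1: 0.9(394.38) - 1.6(239.93) = 354.94 - 383.89 = -28.95
Eq. 2: 1.35(394.38) = 532.41
Eq. 3: 1.2(394.38) + 1.6(239.93) + 0.2(253.73) = 907.89
Eq. 4: 1.2(394.38) + 1.75(255.52) + 0.2(239.93) = 968.40
The largest value is 968.40 kN from combination 4.

Combination 4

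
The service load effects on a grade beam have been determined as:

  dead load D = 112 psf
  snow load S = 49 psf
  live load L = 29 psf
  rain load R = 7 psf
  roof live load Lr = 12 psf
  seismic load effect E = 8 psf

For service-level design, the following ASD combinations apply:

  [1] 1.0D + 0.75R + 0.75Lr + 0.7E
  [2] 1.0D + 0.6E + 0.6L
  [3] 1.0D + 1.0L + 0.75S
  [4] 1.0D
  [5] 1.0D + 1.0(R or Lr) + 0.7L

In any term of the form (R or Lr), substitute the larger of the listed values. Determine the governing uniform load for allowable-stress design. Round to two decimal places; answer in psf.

(R or Lr) → Lr = 12 psf.
[1] 1.0(112) + 0.75(7) + 0.75(12) + 0.7(8) = 112.00 + 5.25 + 9.00 + 5.60 = 131.85
[2] 1.0(112) + 0.6(8) + 0.6(29) = 112.00 + 4.80 + 17.40 = 134.20
[3] 1.0(112) + 1.0(29) + 0.75(49) = 112.00 + 29.00 + 36.75 = 177.75
[4] 1.0(112) = 112.00
[5] 1.0(112) + 1.0(12) + 0.7(29) = 112.00 + 12.00 + 20.30 = 144.30
The controlling combination is 3, giving 177.75 psf.

177.75 psf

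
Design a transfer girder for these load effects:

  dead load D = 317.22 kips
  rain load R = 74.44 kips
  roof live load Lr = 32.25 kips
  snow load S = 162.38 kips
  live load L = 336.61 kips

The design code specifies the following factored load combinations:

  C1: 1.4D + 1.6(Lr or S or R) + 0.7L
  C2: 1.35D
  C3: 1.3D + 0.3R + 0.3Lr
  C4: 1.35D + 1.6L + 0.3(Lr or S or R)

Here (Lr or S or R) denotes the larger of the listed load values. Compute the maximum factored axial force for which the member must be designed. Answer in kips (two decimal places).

1015.54 kips

(Lr or S or R) → S = 162.38 kips.
C1: 1.4(317.22) + 1.6(162.38) + 0.7(336.61) = 939.54
C2: 1.35(317.22) = 428.25
C3: 1.3(317.22) + 0.3(74.44) + 0.3(32.25) = 444.39
C4: 1.35(317.22) + 1.6(336.61) + 0.3(162.38) = 428.25 + 538.58 + 48.71 = 1015.54
Combination 4 governs: P_u = 1015.54 kips.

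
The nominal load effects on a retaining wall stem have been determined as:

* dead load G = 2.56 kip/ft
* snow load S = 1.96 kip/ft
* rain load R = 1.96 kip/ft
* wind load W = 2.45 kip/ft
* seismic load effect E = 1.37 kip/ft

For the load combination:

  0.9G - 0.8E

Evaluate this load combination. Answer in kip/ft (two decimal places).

1.21 kip/ft

0.9(2.56) - 0.8(1.37) = 1.21
w_u = 1.21 kip/ft.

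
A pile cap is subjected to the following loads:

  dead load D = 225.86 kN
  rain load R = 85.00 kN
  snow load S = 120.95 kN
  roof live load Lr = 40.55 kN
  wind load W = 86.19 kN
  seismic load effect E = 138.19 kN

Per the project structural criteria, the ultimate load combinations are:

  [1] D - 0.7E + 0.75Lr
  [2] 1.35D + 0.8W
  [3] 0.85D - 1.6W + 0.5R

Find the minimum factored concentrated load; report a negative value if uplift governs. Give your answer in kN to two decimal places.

96.58 kN

[1] 1.0(225.86) - 0.7(138.19) + 0.75(40.55) = 225.86 - 96.73 + 30.41 = 159.54
[2] 1.35(225.86) + 0.8(86.19) = 304.91 + 68.95 = 373.86
[3] 0.85(225.86) - 1.6(86.19) + 0.5(85.00) = 191.98 - 137.90 + 42.50 = 96.58
Combination 3 gives the minimum: 96.58 kN.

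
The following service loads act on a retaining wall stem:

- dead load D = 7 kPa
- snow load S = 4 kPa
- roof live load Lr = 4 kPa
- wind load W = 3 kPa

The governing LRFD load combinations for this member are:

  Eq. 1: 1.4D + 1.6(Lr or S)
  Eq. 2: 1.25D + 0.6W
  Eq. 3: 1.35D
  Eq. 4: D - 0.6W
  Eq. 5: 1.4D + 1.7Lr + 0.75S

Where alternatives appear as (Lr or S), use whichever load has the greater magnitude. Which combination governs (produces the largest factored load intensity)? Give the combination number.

(Lr or S) → Lr = 4 kPa.
Eq. 1: 1.4(7) + 1.6(4) = 9.80 + 6.40 = 16.20
Eq. 2: 1.25(7) + 0.6(3) = 8.75 + 1.80 = 10.55
Eq. 3: 1.35(7) = 9.45
Eq. 4: 1.0(7) - 0.6(3) = 7.00 - 1.80 = 5.20
Eq. 5: 1.4(7) + 1.7(4) + 0.75(4) = 9.80 + 6.80 + 3.00 = 19.60
The largest value is 19.60 kPa from combination 5.

Combination 5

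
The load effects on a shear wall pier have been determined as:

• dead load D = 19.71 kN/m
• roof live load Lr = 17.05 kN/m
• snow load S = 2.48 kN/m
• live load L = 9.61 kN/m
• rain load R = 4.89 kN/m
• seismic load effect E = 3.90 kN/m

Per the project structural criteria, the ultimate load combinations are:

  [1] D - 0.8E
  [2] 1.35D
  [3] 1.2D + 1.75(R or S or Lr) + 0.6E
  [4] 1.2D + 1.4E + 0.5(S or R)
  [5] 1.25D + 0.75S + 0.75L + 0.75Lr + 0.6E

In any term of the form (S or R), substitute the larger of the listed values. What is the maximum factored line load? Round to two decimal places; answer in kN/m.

(R or S or Lr) → Lr = 17.05 kN/m; (S or R) → R = 4.89 kN/m.
[1] 1.0(19.71) - 0.8(3.90) = 19.71 - 3.12 = 16.59
[2] 1.35(19.71) = 26.61
[3] 1.2(19.71) + 1.75(17.05) + 0.6(3.90) = 23.65 + 29.84 + 2.34 = 55.83
[4] 1.2(19.71) + 1.4(3.90) + 0.5(4.89) = 23.65 + 5.46 + 2.45 = 31.56
[5] 1.25(19.71) + 0.75(2.48) + 0.75(9.61) + 0.75(17.05) + 0.6(3.90) = 48.83
Combination 3 governs: w_u = 55.83 kN/m.

55.83 kN/m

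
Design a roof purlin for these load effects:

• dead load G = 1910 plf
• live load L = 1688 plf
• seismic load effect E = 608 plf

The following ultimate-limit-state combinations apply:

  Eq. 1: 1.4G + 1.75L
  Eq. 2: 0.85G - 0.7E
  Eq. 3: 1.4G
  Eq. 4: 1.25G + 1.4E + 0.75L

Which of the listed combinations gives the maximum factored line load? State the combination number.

Combination 1

Eq. 1: 1.4(1910) + 1.75(1688) = 5628.00
Eq. 2: 0.85(1910) - 0.7(608) = 1197.90
Eq. 3: 1.4(1910) = 2674.00
Eq. 4: 1.25(1910) + 1.4(608) + 0.75(1688) = 4504.70
The largest value is 5628.00 plf from combination 1.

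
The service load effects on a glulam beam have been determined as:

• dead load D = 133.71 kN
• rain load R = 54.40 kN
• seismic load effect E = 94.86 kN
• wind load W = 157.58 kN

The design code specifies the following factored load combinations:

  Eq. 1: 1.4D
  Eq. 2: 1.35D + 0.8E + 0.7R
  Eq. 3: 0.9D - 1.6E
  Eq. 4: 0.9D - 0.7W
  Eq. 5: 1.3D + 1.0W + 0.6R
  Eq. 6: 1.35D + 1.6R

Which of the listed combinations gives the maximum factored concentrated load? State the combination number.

Eq. 1: 1.4(133.71) = 187.19
Eq. 2: 1.35(133.71) + 0.8(94.86) + 0.7(54.40) = 180.51 + 75.89 + 38.08 = 294.48
Eq. 3: 0.9(133.71) - 1.6(94.86) = 120.34 - 151.78 = -31.44
Eq. 4: 0.9(133.71) - 0.7(157.58) = 120.34 - 110.31 = 10.03
Eq. 5: 1.3(133.71) + 1.0(157.58) + 0.6(54.40) = 173.82 + 157.58 + 32.64 = 364.04
Eq. 6: 1.35(133.71) + 1.6(54.40) = 180.51 + 87.04 = 267.55
The largest value is 364.04 kN from combination 5.

Combination 5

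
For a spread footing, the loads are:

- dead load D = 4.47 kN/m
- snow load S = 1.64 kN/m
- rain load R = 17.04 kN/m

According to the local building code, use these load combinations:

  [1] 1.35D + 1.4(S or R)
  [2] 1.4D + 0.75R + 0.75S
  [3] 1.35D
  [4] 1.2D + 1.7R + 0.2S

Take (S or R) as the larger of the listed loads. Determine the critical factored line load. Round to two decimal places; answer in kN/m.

34.66 kN/m

(S or R) → R = 17.04 kN/m.
[1] 1.35(4.47) + 1.4(17.04) = 6.03 + 23.86 = 29.89
[2] 1.4(4.47) + 0.75(17.04) + 0.75(1.64) = 6.26 + 12.78 + 1.23 = 20.27
[3] 1.35(4.47) = 6.03
[4] 1.2(4.47) + 1.7(17.04) + 0.2(1.64) = 5.36 + 28.97 + 0.33 = 34.66
Combination 4 governs: w_u = 34.66 kN/m.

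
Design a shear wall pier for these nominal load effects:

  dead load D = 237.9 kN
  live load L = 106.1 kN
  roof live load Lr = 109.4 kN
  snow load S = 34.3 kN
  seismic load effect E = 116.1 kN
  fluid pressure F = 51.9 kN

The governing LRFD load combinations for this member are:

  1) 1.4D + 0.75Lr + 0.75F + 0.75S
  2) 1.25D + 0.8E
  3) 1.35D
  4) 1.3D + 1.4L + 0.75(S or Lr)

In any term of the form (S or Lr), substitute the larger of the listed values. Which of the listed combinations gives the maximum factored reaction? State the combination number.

(S or Lr) → Lr = 109.4 kN.
1) 1.4(237.9) + 0.75(109.4) + 0.75(51.9) + 0.75(34.3) = 479.8
2) 1.25(237.9) + 0.8(116.1) = 390.3
3) 1.35(237.9) = 321.2
4) 1.3(237.9) + 1.4(106.1) + 0.75(109.4) = 539.9
The largest value is 539.9 kN from combination 4.

Combination 4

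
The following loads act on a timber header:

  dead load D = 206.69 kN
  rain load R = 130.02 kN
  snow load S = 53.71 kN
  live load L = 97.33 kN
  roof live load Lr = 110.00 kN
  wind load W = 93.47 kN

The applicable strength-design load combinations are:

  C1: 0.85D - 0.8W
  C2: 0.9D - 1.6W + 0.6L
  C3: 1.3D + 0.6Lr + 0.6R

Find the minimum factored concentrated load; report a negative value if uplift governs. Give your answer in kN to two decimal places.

C1: 0.85(206.69) - 0.8(93.47) = 175.69 - 74.78 = 100.91
C2: 0.9(206.69) - 1.6(93.47) + 0.6(97.33) = 186.02 - 149.55 + 58.40 = 94.87
C3: 1.3(206.69) + 0.6(110.00) + 0.6(130.02) = 268.70 + 66.00 + 78.01 = 412.71
Combination 2 gives the minimum: 94.87 kN.

94.87 kN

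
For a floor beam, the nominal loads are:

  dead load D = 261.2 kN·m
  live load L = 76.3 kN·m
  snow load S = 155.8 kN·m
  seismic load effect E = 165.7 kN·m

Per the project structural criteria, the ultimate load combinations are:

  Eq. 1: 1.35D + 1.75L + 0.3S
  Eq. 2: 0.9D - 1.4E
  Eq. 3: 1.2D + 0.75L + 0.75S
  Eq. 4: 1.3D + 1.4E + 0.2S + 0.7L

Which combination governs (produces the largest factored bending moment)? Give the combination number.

Combination 4

Eq. 1: 1.35(261.2) + 1.75(76.3) + 0.3(155.8) = 532.9
Eq. 2: 0.9(261.2) - 1.4(165.7) = 235.1 - 232.0 = 3.1
Eq. 3: 1.2(261.2) + 0.75(76.3) + 0.75(155.8) = 313.4 + 57.2 + 116.9 = 487.5
Eq. 4: 1.3(261.2) + 1.4(165.7) + 0.2(155.8) + 0.7(76.3) = 656.1
The largest value is 656.1 kN·m from combination 4.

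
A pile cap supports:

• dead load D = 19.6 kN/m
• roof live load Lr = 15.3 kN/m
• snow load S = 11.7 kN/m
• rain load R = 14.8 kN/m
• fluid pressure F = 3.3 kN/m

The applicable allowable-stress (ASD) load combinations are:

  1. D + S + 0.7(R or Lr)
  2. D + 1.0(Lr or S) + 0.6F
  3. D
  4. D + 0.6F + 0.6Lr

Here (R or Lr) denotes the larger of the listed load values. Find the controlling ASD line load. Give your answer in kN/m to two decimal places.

42.01 kN/m

(R or Lr) → Lr = 15.3 kN/m; (Lr or S) → Lr = 15.3 kN/m.
1. 1.0(19.6) + 1.0(11.7) + 0.7(15.3) = 19.60 + 11.70 + 10.71 = 42.01
2. 1.0(19.6) + 1.0(15.3) + 0.6(3.3) = 19.60 + 15.30 + 1.98 = 36.88
3. 1.0(19.6) = 19.60
4. 1.0(19.6) + 0.6(3.3) + 0.6(15.3) = 19.60 + 1.98 + 9.18 = 30.76
Combination 1 governs: w = 42.01 kN/m.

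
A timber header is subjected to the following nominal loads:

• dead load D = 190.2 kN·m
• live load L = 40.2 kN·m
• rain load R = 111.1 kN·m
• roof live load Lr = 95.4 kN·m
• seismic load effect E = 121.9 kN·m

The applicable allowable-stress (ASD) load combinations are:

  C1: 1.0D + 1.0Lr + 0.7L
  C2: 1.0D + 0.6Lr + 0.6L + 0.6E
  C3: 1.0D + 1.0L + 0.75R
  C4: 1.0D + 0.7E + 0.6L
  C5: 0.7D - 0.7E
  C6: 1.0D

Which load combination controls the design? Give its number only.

C1: 1.0(190.2) + 1.0(95.4) + 0.7(40.2) = 190.20 + 95.40 + 28.14 = 313.74
C2: 1.0(190.2) + 0.6(95.4) + 0.6(40.2) + 0.6(121.9) = 190.20 + 57.24 + 24.12 + 73.14 = 344.70
C3: 1.0(190.2) + 1.0(40.2) + 0.75(111.1) = 190.20 + 40.20 + 83.33 = 313.73
C4: 1.0(190.2) + 0.7(121.9) + 0.6(40.2) = 190.20 + 85.33 + 24.12 = 299.65
C5: 0.7(190.2) - 0.7(121.9) = 133.14 - 85.33 = 47.81
C6: 1.0(190.2) = 190.20
The largest value is 344.70 kN·m from combination 2.

Combination 2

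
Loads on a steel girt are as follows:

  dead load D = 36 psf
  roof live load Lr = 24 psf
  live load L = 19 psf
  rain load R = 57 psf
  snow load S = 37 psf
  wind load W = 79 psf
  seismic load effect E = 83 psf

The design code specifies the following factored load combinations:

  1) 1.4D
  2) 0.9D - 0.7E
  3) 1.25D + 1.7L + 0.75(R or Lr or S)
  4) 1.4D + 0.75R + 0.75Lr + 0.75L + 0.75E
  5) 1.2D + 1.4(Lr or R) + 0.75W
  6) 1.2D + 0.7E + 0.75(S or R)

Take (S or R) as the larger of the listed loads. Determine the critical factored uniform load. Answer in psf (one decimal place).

(R or Lr or S) → R = 57 psf; (Lr or R) → R = 57 psf; (S or R) → R = 57 psf.
1) 1.4(36) = 50.4
2) 0.9(36) - 0.7(83) = 32.4 - 58.1 = -25.7
3) 1.25(36) + 1.7(19) + 0.75(57) = 45.0 + 32.3 + 42.8 = 120.1
4) 1.4(36) + 0.75(57) + 0.75(24) + 0.75(19) + 0.75(83) = 187.7
5) 1.2(36) + 1.4(57) + 0.75(79) = 43.2 + 79.8 + 59.3 = 182.3
6) 1.2(36) + 0.7(83) + 0.75(57) = 43.2 + 58.1 + 42.8 = 144.1
The controlling combination is 4, giving 187.7 psf.

187.7 psf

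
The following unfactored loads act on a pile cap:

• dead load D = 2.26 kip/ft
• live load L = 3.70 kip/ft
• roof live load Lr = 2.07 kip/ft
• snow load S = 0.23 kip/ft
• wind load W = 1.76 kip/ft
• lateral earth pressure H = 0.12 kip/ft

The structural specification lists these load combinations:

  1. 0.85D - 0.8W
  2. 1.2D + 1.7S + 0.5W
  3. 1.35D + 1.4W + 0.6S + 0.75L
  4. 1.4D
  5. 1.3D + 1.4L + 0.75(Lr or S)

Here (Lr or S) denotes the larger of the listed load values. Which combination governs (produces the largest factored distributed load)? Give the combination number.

Combination 5

(Lr or S) → Lr = 2.07 kip/ft.
1. 0.85(2.26) - 0.8(1.76) = 1.92 - 1.41 = 0.51
2. 1.2(2.26) + 1.7(0.23) + 0.5(1.76) = 2.71 + 0.39 + 0.88 = 3.98
3. 1.35(2.26) + 1.4(1.76) + 0.6(0.23) + 0.75(3.70) = 3.05 + 2.46 + 0.14 + 2.78 = 8.43
4. 1.4(2.26) = 3.16
5. 1.3(2.26) + 1.4(3.70) + 0.75(2.07) = 2.94 + 5.18 + 1.55 = 9.67
The largest value is 9.67 kip/ft from combination 5.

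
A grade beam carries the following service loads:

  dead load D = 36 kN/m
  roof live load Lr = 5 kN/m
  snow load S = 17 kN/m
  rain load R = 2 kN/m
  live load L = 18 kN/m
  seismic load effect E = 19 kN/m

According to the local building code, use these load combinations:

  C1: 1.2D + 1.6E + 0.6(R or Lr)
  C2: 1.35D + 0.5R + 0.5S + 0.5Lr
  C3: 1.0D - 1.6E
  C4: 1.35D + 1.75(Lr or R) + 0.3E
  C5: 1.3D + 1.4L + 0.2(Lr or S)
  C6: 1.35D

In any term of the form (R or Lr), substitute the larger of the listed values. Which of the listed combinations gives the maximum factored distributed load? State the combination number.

Combination 1

(R or Lr) → Lr = 5 kN/m; (Lr or R) → Lr = 5 kN/m; (Lr or S) → S = 17 kN/m.
C1: 1.2(36) + 1.6(19) + 0.6(5) = 43.20 + 30.40 + 3.00 = 76.60
C2: 1.35(36) + 0.5(2) + 0.5(17) + 0.5(5) = 48.60 + 1.00 + 8.50 + 2.50 = 60.60
C3: 1.0(36) - 1.6(19) = 36.00 - 30.40 = 5.60
C4: 1.35(36) + 1.75(5) + 0.3(19) = 48.60 + 8.75 + 5.70 = 63.05
C5: 1.3(36) + 1.4(18) + 0.2(17) = 46.80 + 25.20 + 3.40 = 75.40
C6: 1.35(36) = 48.60
The largest value is 76.60 kN/m from combination 1.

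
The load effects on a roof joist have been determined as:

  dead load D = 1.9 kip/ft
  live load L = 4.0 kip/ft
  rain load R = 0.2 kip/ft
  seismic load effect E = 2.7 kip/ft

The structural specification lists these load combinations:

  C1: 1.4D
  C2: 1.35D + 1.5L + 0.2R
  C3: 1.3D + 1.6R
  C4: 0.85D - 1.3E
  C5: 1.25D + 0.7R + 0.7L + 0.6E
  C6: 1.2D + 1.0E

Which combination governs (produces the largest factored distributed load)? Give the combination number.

C1: 1.4(1.9) = 2.7
C2: 1.35(1.9) + 1.5(4.0) + 0.2(0.2) = 2.6 + 6.0 + 0.0 = 8.6
C3: 1.3(1.9) + 1.6(0.2) = 2.5 + 0.3 = 2.8
C4: 0.85(1.9) - 1.3(2.7) = 1.6 - 3.5 = -1.9
C5: 1.25(1.9) + 0.7(0.2) + 0.7(4.0) + 0.6(2.7) = 2.4 + 0.1 + 2.8 + 1.6 = 6.9
C6: 1.2(1.9) + 1.0(2.7) = 2.3 + 2.7 = 5.0
The largest value is 8.6 kip/ft from combination 2.

Combination 2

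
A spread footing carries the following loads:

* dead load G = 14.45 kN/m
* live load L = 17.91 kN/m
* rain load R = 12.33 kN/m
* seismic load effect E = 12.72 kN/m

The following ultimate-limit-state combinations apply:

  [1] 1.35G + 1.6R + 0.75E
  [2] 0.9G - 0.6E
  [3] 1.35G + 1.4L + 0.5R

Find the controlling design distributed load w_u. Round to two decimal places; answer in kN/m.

[1] 1.35(14.45) + 1.6(12.33) + 0.75(12.72) = 19.51 + 19.73 + 9.54 = 48.78
[2] 0.9(14.45) - 0.6(12.72) = 5.37
[3] 1.35(14.45) + 1.4(17.91) + 0.5(12.33) = 19.51 + 25.07 + 6.17 = 50.75
Maximum is from combination 3.

50.75 kN/m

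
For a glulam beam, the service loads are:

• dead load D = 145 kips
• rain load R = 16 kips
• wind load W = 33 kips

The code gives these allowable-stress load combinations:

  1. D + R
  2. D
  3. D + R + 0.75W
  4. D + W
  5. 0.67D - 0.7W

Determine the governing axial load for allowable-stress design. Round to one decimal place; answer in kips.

1. 1.0(145) + 1.0(16) = 161.0
2. 1.0(145) = 145.0
3. 1.0(145) + 1.0(16) + 0.75(33) = 185.8
4. 1.0(145) + 1.0(33) = 178.0
5. 0.67(145) - 0.7(33) = 74.1
Combination 3 governs: P = 185.8 kips.

185.8 kips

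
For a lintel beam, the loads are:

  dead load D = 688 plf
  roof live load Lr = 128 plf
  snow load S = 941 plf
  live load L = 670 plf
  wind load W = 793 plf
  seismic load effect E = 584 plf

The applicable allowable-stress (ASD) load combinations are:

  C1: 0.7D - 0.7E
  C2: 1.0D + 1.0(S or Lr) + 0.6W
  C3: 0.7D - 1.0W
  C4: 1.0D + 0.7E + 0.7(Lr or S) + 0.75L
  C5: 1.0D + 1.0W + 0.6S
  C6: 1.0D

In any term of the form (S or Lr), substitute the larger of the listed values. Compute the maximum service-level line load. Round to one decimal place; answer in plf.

2258.0 plf

(S or Lr) → S = 941 plf; (Lr or S) → S = 941 plf.
C1: 0.7(688) - 0.7(584) = 481.6 - 408.8 = 72.8
C2: 1.0(688) + 1.0(941) + 0.6(793) = 688.0 + 941.0 + 475.8 = 2104.8
C3: 0.7(688) - 1.0(793) = 481.6 - 793.0 = -311.4
C4: 1.0(688) + 0.7(584) + 0.7(941) + 0.75(670) = 688.0 + 408.8 + 658.7 + 502.5 = 2258.0
C5: 1.0(688) + 1.0(793) + 0.6(941) = 688.0 + 793.0 + 564.6 = 2045.6
C6: 1.0(688) = 688.0
Combination 4 governs: w = 2258.0 plf.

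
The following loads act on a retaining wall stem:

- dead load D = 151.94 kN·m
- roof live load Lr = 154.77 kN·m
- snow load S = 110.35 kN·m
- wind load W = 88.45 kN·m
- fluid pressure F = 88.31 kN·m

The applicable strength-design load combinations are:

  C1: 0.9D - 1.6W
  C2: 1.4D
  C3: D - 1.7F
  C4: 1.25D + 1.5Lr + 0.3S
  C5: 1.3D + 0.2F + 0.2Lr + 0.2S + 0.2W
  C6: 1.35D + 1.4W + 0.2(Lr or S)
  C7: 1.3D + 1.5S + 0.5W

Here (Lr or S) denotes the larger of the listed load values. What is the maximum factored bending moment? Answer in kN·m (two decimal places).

(Lr or S) → Lr = 154.77 kN·m.
C1: 0.9(151.94) - 1.6(88.45) = 136.75 - 141.52 = -4.77
C2: 1.4(151.94) = 212.72
C3: 1.0(151.94) - 1.7(88.31) = 151.94 - 150.13 = 1.81
C4: 1.25(151.94) + 1.5(154.77) + 0.3(110.35) = 455.19
C5: 1.3(151.94) + 0.2(88.31) + 0.2(154.77) + 0.2(110.35) + 0.2(88.45) = 285.90
C6: 1.35(151.94) + 1.4(88.45) + 0.2(154.77) = 205.12 + 123.83 + 30.95 = 359.90
C7: 1.3(151.94) + 1.5(110.35) + 0.5(88.45) = 407.27
Combination 4 governs: M_u = 455.19 kN·m.

455.19 kN·m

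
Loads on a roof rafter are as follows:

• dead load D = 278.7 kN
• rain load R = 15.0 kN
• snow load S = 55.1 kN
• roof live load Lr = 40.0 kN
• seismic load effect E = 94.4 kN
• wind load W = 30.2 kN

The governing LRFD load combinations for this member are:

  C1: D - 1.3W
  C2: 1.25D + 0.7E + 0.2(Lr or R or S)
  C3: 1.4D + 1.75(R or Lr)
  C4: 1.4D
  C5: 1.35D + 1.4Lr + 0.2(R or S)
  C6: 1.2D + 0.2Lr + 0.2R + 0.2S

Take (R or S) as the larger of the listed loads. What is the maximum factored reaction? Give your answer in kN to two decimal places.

460.18 kN

(Lr or R or S) → S = 55.1 kN; (R or Lr) → Lr = 40.0 kN; (R or S) → S = 55.1 kN.
C1: 1.0(278.7) - 1.3(30.2) = 278.70 - 39.26 = 239.44
C2: 1.25(278.7) + 0.7(94.4) + 0.2(55.1) = 348.38 + 66.08 + 11.02 = 425.48
C3: 1.4(278.7) + 1.75(40.0) = 390.18 + 70.00 = 460.18
C4: 1.4(278.7) = 390.18
C5: 1.35(278.7) + 1.4(40.0) + 0.2(55.1) = 376.25 + 56.00 + 11.02 = 443.27
C6: 1.2(278.7) + 0.2(40.0) + 0.2(15.0) + 0.2(55.1) = 334.44 + 8.00 + 3.00 + 11.02 = 356.46
The controlling combination is 3, giving 460.18 kN.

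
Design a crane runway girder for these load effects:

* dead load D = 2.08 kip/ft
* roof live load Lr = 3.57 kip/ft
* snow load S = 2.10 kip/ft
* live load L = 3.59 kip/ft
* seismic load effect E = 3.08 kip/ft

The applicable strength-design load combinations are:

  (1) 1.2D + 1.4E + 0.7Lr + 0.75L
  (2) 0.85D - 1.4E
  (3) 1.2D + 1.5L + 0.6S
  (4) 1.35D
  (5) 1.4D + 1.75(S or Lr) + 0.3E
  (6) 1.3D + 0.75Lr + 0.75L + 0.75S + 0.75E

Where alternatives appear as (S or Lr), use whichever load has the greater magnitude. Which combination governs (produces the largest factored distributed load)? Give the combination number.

(S or Lr) → Lr = 3.57 kip/ft.
(1) 1.2(2.08) + 1.4(3.08) + 0.7(3.57) + 0.75(3.59) = 12.00
(2) 0.85(2.08) - 1.4(3.08) = -2.54
(3) 1.2(2.08) + 1.5(3.59) + 0.6(2.10) = 9.14
(4) 1.35(2.08) = 2.81
(5) 1.4(2.08) + 1.75(3.57) + 0.3(3.08) = 10.08
(6) 1.3(2.08) + 0.75(3.57) + 0.75(3.59) + 0.75(2.10) + 0.75(3.08) = 11.96
The largest value is 12.00 kip/ft from combination 1.

Combination 1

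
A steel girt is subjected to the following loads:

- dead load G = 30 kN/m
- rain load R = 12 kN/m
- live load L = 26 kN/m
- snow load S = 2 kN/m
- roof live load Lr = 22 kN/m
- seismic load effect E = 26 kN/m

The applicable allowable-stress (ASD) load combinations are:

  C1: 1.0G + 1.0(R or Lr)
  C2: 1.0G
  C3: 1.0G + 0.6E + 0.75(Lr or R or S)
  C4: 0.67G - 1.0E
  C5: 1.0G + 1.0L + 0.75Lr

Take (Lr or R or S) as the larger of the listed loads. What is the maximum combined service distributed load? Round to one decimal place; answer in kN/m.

72.5 kN/m

(R or Lr) → Lr = 22 kN/m; (Lr or R or S) → Lr = 22 kN/m.
C1: 1.0(30) + 1.0(22) = 52.0
C2: 1.0(30) = 30.0
C3: 1.0(30) + 0.6(26) + 0.75(22) = 62.1
C4: 0.67(30) - 1.0(26) = -5.9
C5: 1.0(30) + 1.0(26) + 0.75(22) = 72.5
Maximum is from combination 5.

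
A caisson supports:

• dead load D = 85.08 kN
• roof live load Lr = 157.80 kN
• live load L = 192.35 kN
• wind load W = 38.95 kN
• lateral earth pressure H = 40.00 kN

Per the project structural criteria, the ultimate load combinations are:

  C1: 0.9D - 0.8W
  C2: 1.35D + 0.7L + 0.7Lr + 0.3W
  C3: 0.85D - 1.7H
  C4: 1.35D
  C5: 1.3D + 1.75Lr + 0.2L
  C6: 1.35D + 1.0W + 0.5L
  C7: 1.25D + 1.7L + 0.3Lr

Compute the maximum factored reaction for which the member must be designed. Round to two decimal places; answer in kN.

480.69 kN

C1: 0.9(85.08) - 0.8(38.95) = 76.57 - 31.16 = 45.41
C2: 1.35(85.08) + 0.7(192.35) + 0.7(157.80) + 0.3(38.95) = 371.65
C3: 0.85(85.08) - 1.7(40.00) = 72.32 - 68.00 = 4.32
C4: 1.35(85.08) = 114.86
C5: 1.3(85.08) + 1.75(157.80) + 0.2(192.35) = 110.60 + 276.15 + 38.47 = 425.22
C6: 1.35(85.08) + 1.0(38.95) + 0.5(192.35) = 249.98
C7: 1.25(85.08) + 1.7(192.35) + 0.3(157.80) = 106.35 + 327.00 + 47.34 = 480.69
The controlling combination is 7, giving 480.69 kN.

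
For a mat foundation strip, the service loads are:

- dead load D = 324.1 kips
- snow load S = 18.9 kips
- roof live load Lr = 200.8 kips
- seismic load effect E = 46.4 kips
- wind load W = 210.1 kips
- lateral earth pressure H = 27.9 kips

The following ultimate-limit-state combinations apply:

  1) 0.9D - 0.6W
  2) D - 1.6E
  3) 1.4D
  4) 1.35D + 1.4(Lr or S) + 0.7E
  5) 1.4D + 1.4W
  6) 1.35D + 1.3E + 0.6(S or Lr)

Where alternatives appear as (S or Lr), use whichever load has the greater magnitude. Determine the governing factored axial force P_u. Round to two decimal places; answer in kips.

(Lr or S) → Lr = 200.8 kips; (S or Lr) → Lr = 200.8 kips.
1) 0.9(324.1) - 0.6(210.1) = 291.69 - 126.06 = 165.63
2) 1.0(324.1) - 1.6(46.4) = 324.10 - 74.24 = 249.86
3) 1.4(324.1) = 453.74
4) 1.35(324.1) + 1.4(200.8) + 0.7(46.4) = 437.54 + 281.12 + 32.48 = 751.14
5) 1.4(324.1) + 1.4(210.1) = 453.74 + 294.14 = 747.88
6) 1.35(324.1) + 1.3(46.4) + 0.6(200.8) = 437.54 + 60.32 + 120.48 = 618.34
The controlling combination is 4, giving 751.14 kips.

751.14 kips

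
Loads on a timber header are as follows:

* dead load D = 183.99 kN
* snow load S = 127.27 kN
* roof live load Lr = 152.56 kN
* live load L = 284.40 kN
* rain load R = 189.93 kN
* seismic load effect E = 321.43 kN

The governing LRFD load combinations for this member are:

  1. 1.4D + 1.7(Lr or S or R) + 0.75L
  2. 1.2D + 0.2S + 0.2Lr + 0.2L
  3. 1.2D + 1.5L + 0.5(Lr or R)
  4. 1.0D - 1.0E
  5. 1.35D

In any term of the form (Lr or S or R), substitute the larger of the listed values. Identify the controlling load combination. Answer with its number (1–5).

(Lr or S or R) → R = 189.93 kN; (Lr or R) → R = 189.93 kN.
1. 1.4(183.99) + 1.7(189.93) + 0.75(284.40) = 257.59 + 322.88 + 213.30 = 793.77
2. 1.2(183.99) + 0.2(127.27) + 0.2(152.56) + 0.2(284.40) = 220.79 + 25.45 + 30.51 + 56.88 = 333.63
3. 1.2(183.99) + 1.5(284.40) + 0.5(189.93) = 742.35
4. 1.0(183.99) - 1.0(321.43) = 183.99 - 321.43 = -137.44
5. 1.35(183.99) = 248.39
The largest value is 793.77 kN from combination 1.

Combination 1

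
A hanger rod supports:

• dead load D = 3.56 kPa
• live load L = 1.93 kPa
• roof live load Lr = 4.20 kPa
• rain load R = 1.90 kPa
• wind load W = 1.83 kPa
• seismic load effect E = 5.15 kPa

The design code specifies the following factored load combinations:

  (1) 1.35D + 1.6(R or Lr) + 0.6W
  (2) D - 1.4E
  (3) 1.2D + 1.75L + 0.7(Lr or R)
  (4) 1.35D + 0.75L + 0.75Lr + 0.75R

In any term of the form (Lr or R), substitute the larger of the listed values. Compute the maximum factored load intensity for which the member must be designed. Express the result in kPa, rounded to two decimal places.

(R or Lr) → Lr = 4.20 kPa; (Lr or R) → Lr = 4.20 kPa.
(1) 1.35(3.56) + 1.6(4.20) + 0.6(1.83) = 12.62
(2) 1.0(3.56) - 1.4(5.15) = -3.65
(3) 1.2(3.56) + 1.75(1.93) + 0.7(4.20) = 10.59
(4) 1.35(3.56) + 0.75(1.93) + 0.75(4.20) + 0.75(1.90) = 10.83
Maximum is from combination 1.

12.62 kPa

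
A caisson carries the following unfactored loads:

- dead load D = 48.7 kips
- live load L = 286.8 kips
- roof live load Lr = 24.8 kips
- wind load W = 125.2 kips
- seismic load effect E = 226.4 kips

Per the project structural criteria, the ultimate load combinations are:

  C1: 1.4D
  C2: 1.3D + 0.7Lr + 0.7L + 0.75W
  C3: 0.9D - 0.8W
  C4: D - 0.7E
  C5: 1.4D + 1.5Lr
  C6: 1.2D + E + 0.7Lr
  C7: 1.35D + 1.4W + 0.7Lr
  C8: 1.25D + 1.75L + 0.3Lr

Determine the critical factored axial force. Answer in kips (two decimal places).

C1: 1.4(48.7) = 68.18
C2: 1.3(48.7) + 0.7(24.8) + 0.7(286.8) + 0.75(125.2) = 63.31 + 17.36 + 200.76 + 93.90 = 375.33
C3: 0.9(48.7) - 0.8(125.2) = 43.83 - 100.16 = -56.33
C4: 1.0(48.7) - 0.7(226.4) = 48.70 - 158.48 = -109.78
C5: 1.4(48.7) + 1.5(24.8) = 68.18 + 37.20 = 105.38
C6: 1.2(48.7) + 1.0(226.4) + 0.7(24.8) = 58.44 + 226.40 + 17.36 = 302.20
C7: 1.35(48.7) + 1.4(125.2) + 0.7(24.8) = 65.75 + 175.28 + 17.36 = 258.39
C8: 1.25(48.7) + 1.75(286.8) + 0.3(24.8) = 60.88 + 501.90 + 7.44 = 570.22
Combination 8 governs: P_u = 570.22 kips.

570.22 kips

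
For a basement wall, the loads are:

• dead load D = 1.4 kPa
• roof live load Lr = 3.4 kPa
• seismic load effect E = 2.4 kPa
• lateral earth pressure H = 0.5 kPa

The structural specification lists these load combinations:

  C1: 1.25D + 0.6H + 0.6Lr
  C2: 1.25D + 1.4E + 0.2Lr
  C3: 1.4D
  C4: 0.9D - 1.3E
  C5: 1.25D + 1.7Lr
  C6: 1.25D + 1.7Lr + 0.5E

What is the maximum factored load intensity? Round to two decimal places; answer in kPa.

C1: 1.25(1.4) + 0.6(0.5) + 0.6(3.4) = 1.75 + 0.30 + 2.04 = 4.09
C2: 1.25(1.4) + 1.4(2.4) + 0.2(3.4) = 1.75 + 3.36 + 0.68 = 5.79
C3: 1.4(1.4) = 1.96
C4: 0.9(1.4) - 1.3(2.4) = 1.26 - 3.12 = -1.86
C5: 1.25(1.4) + 1.7(3.4) = 1.75 + 5.78 = 7.53
C6: 1.25(1.4) + 1.7(3.4) + 0.5(2.4) = 1.75 + 5.78 + 1.20 = 8.73
Combination 6 governs: q_u = 8.73 kPa.

8.73 kPa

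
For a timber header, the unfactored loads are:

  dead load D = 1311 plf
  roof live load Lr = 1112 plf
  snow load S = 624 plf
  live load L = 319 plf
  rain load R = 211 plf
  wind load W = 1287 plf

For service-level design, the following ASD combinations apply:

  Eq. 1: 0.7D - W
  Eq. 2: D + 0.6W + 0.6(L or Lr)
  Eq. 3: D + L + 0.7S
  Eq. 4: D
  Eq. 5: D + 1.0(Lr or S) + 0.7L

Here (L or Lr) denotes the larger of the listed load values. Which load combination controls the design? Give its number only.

(L or Lr) → Lr = 1112 plf; (Lr or S) → Lr = 1112 plf.
Eq. 1: 0.7(1311) - 1.0(1287) = 917.7 - 1287.0 = -369.3
Eq. 2: 1.0(1311) + 0.6(1287) + 0.6(1112) = 1311.0 + 772.2 + 667.2 = 2750.4
Eq. 3: 1.0(1311) + 1.0(319) + 0.7(624) = 1311.0 + 319.0 + 436.8 = 2066.8
Eq. 4: 1.0(1311) = 1311.0
Eq. 5: 1.0(1311) + 1.0(1112) + 0.7(319) = 1311.0 + 1112.0 + 223.3 = 2646.3
The largest value is 2750.4 plf from combination 2.

Combination 2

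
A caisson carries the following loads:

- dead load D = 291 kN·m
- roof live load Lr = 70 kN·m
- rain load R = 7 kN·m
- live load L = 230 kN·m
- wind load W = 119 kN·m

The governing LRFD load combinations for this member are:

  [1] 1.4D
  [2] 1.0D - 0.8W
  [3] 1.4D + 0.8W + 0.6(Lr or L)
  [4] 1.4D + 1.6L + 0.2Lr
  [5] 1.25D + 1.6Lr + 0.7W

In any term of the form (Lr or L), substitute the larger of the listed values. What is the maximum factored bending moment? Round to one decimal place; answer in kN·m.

789.4 kN·m

(Lr or L) → L = 230 kN·m.
[1] 1.4(291) = 407.4
[2] 1.0(291) - 0.8(119) = 291.0 - 95.2 = 195.8
[3] 1.4(291) + 0.8(119) + 0.6(230) = 407.4 + 95.2 + 138.0 = 640.6
[4] 1.4(291) + 1.6(230) + 0.2(70) = 407.4 + 368.0 + 14.0 = 789.4
[5] 1.25(291) + 1.6(70) + 0.7(119) = 363.8 + 112.0 + 83.3 = 559.1
Maximum is from combination 4.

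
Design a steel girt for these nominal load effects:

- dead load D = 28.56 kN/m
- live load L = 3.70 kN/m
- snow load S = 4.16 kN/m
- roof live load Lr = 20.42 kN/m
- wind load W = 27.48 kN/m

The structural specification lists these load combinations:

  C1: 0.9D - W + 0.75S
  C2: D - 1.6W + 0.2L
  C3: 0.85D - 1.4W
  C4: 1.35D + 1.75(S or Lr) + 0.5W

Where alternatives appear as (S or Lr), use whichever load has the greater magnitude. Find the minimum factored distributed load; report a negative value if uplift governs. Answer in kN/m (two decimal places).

(S or Lr) → Lr = 20.42 kN/m.
C1: 0.9(28.56) - 1.0(27.48) + 0.75(4.16) = 25.70 - 27.48 + 3.12 = 1.34
C2: 1.0(28.56) - 1.6(27.48) + 0.2(3.70) = 28.56 - 43.97 + 0.74 = -14.67
C3: 0.85(28.56) - 1.4(27.48) = -14.20
C4: 1.35(28.56) + 1.75(20.42) + 0.5(27.48) = 88.03
Combination 2 gives the minimum: -14.67 kN/m.

-14.67 kN/m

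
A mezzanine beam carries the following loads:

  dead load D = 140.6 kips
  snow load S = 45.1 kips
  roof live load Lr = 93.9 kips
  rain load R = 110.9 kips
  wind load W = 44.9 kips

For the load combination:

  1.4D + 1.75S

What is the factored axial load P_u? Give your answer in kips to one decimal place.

1.4(140.6) + 1.75(45.1) = 275.8
P_u = 275.8 kips.

275.8 kips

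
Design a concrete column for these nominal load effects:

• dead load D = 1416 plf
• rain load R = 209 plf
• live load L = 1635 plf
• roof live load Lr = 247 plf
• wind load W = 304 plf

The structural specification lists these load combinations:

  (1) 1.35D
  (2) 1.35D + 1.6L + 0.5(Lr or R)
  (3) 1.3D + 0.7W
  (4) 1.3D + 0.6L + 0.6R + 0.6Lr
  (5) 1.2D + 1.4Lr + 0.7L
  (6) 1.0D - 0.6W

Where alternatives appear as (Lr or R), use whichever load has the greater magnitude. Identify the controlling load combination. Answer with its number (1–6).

Combination 2

(Lr or R) → Lr = 247 plf.
(1) 1.35(1416) = 1911.6
(2) 1.35(1416) + 1.6(1635) + 0.5(247) = 1911.6 + 2616.0 + 123.5 = 4651.1
(3) 1.3(1416) + 0.7(304) = 1840.8 + 212.8 = 2053.6
(4) 1.3(1416) + 0.6(1635) + 0.6(209) + 0.6(247) = 1840.8 + 981.0 + 125.4 + 148.2 = 3095.4
(5) 1.2(1416) + 1.4(247) + 0.7(1635) = 1699.2 + 345.8 + 1144.5 = 3189.5
(6) 1.0(1416) - 0.6(304) = 1416.0 - 182.4 = 1233.6
The largest value is 4651.1 plf from combination 2.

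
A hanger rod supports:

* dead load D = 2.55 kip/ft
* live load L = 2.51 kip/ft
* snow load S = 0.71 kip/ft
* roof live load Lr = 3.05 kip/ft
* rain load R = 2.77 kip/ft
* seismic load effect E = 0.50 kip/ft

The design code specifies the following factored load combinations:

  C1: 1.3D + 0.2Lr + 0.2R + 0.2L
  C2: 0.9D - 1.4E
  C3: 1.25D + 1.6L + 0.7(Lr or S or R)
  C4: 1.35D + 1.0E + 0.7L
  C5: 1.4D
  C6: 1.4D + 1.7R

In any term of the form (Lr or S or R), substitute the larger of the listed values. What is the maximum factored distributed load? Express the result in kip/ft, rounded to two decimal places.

9.34 kip/ft

(Lr or S or R) → Lr = 3.05 kip/ft.
C1: 1.3(2.55) + 0.2(3.05) + 0.2(2.77) + 0.2(2.51) = 3.32 + 0.61 + 0.55 + 0.50 = 4.98
C2: 0.9(2.55) - 1.4(0.50) = 2.30 - 0.70 = 1.60
C3: 1.25(2.55) + 1.6(2.51) + 0.7(3.05) = 9.34
C4: 1.35(2.55) + 1.0(0.50) + 0.7(2.51) = 3.44 + 0.50 + 1.76 = 5.70
C5: 1.4(2.55) = 3.57
C6: 1.4(2.55) + 1.7(2.77) = 3.57 + 4.71 = 8.28
The controlling combination is 3, giving 9.34 kip/ft.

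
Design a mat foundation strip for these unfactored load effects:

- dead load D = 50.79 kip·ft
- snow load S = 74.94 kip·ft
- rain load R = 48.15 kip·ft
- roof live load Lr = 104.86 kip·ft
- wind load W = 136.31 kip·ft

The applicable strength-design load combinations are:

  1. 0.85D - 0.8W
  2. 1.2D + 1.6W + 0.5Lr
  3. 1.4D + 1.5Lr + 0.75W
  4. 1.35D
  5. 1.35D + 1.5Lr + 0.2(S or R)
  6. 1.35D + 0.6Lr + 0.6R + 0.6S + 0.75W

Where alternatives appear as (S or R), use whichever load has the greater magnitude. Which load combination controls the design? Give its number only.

(S or R) → S = 74.94 kip·ft.
1. 0.85(50.79) - 0.8(136.31) = 43.17 - 109.05 = -65.88
2. 1.2(50.79) + 1.6(136.31) + 0.5(104.86) = 331.47
3. 1.4(50.79) + 1.5(104.86) + 0.75(136.31) = 71.11 + 157.29 + 102.23 = 330.63
4. 1.35(50.79) = 68.57
5. 1.35(50.79) + 1.5(104.86) + 0.2(74.94) = 240.84
6. 1.35(50.79) + 0.6(104.86) + 0.6(48.15) + 0.6(74.94) + 0.75(136.31) = 68.57 + 62.92 + 28.89 + 44.96 + 102.23 = 307.57
The largest value is 331.47 kip·ft from combination 2.

Combination 2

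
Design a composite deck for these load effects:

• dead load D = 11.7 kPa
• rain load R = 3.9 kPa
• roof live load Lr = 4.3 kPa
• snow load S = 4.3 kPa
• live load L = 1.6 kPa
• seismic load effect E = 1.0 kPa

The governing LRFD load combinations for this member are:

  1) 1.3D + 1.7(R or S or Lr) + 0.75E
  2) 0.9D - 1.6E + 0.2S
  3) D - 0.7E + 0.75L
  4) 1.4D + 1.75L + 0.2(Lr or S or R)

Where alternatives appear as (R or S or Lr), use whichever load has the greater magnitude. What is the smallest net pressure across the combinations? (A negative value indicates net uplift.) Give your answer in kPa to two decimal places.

9.79 kPa

(R or S or Lr) → S = 4.3 kPa; (Lr or S or R) → Lr = 4.3 kPa.
1) 1.3(11.7) + 1.7(4.3) + 0.75(1.0) = 15.21 + 7.31 + 0.75 = 23.27
2) 0.9(11.7) - 1.6(1.0) + 0.2(4.3) = 10.53 - 1.60 + 0.86 = 9.79
3) 1.0(11.7) - 0.7(1.0) + 0.75(1.6) = 11.70 - 0.70 + 1.20 = 12.20
4) 1.4(11.7) + 1.75(1.6) + 0.2(4.3) = 16.38 + 2.80 + 0.86 = 20.04
Combination 2 gives the minimum: 9.79 kPa.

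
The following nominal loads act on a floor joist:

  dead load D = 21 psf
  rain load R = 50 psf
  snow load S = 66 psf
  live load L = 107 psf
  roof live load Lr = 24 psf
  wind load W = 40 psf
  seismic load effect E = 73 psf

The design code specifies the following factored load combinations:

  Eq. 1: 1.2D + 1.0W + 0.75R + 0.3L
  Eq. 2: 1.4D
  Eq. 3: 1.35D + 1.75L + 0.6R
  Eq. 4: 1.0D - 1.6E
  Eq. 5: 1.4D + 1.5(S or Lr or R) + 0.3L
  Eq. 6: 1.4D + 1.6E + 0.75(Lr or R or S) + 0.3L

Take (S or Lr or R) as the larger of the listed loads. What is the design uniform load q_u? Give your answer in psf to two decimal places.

245.60 psf

(S or Lr or R) → S = 66 psf; (Lr or R or S) → S = 66 psf.
Eq. 1: 1.2(21) + 1.0(40) + 0.75(50) + 0.3(107) = 25.20 + 40.00 + 37.50 + 32.10 = 134.80
Eq. 2: 1.4(21) = 29.40
Eq. 3: 1.35(21) + 1.75(107) + 0.6(50) = 28.35 + 187.25 + 30.00 = 245.60
Eq. 4: 1.0(21) - 1.6(73) = 21.00 - 116.80 = -95.80
Eq. 5: 1.4(21) + 1.5(66) + 0.3(107) = 29.40 + 99.00 + 32.10 = 160.50
Eq. 6: 1.4(21) + 1.6(73) + 0.75(66) + 0.3(107) = 29.40 + 116.80 + 49.50 + 32.10 = 227.80
The controlling combination is 3, giving 245.60 psf.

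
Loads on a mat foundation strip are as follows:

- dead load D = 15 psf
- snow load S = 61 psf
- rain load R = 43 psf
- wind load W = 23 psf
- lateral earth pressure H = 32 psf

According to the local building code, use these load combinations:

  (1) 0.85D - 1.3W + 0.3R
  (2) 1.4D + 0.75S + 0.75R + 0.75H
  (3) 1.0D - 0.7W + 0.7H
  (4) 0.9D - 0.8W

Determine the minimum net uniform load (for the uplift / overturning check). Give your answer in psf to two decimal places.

(1) 0.85(15) - 1.3(23) + 0.3(43) = 12.75 - 29.90 + 12.90 = -4.25
(2) 1.4(15) + 0.75(61) + 0.75(43) + 0.75(32) = 21.00 + 45.75 + 32.25 + 24.00 = 123.00
(3) 1.0(15) - 0.7(23) + 0.7(32) = 15.00 - 16.10 + 22.40 = 21.30
(4) 0.9(15) - 0.8(23) = 13.50 - 18.40 = -4.90
Combination 4 gives the minimum: -4.90 psf.

-4.90 psf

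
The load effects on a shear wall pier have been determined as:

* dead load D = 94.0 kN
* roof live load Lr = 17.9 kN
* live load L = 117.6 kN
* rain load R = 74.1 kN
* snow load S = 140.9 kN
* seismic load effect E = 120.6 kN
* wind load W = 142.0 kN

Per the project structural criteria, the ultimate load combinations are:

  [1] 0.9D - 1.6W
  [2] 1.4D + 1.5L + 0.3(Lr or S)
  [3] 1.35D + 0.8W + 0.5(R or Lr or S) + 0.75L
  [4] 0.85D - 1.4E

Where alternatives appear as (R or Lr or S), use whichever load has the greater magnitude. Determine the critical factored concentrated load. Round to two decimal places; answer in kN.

399.15 kN

(Lr or S) → S = 140.9 kN; (R or Lr or S) → S = 140.9 kN.
[1] 0.9(94.0) - 1.6(142.0) = 84.60 - 227.20 = -142.60
[2] 1.4(94.0) + 1.5(117.6) + 0.3(140.9) = 131.60 + 176.40 + 42.27 = 350.27
[3] 1.35(94.0) + 0.8(142.0) + 0.5(140.9) + 0.75(117.6) = 126.90 + 113.60 + 70.45 + 88.20 = 399.15
[4] 0.85(94.0) - 1.4(120.6) = 79.90 - 168.84 = -88.94
Maximum is from combination 3.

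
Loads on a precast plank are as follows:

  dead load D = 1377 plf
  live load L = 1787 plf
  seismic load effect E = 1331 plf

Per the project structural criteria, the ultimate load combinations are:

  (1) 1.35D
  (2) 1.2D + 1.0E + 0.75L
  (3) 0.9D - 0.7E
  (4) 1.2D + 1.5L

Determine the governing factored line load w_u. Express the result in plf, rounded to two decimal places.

4332.90 plf

(1) 1.35(1377) = 1858.95
(2) 1.2(1377) + 1.0(1331) + 0.75(1787) = 1652.40 + 1331.00 + 1340.25 = 4323.65
(3) 0.9(1377) - 0.7(1331) = 1239.30 - 931.70 = 307.60
(4) 1.2(1377) + 1.5(1787) = 1652.40 + 2680.50 = 4332.90
Maximum is from combination 4.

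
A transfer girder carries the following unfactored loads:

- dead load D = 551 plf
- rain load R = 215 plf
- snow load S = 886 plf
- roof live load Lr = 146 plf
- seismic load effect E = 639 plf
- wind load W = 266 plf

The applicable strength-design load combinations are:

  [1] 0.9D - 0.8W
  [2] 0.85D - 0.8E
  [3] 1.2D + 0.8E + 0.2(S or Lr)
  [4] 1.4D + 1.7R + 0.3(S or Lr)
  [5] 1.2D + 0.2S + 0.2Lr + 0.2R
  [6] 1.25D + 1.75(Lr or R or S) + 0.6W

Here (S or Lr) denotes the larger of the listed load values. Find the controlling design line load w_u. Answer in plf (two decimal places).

(S or Lr) → S = 886 plf; (Lr or R or S) → S = 886 plf.
[1] 0.9(551) - 0.8(266) = 495.90 - 212.80 = 283.10
[2] 0.85(551) - 0.8(639) = 468.35 - 511.20 = -42.85
[3] 1.2(551) + 0.8(639) + 0.2(886) = 661.20 + 511.20 + 177.20 = 1349.60
[4] 1.4(551) + 1.7(215) + 0.3(886) = 771.40 + 365.50 + 265.80 = 1402.70
[5] 1.2(551) + 0.2(886) + 0.2(146) + 0.2(215) = 661.20 + 177.20 + 29.20 + 43.00 = 910.60
[6] 1.25(551) + 1.75(886) + 0.6(266) = 688.75 + 1550.50 + 159.60 = 2398.85
The controlling combination is 6, giving 2398.85 plf.

2398.85 plf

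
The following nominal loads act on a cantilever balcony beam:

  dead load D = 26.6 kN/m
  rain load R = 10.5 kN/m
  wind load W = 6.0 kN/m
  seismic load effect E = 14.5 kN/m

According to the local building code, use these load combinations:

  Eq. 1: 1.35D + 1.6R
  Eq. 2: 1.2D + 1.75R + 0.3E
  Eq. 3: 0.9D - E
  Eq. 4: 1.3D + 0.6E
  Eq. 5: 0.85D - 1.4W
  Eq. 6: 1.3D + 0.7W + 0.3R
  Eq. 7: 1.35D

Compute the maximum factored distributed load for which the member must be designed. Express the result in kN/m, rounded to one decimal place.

Eq. 1: 1.35(26.6) + 1.6(10.5) = 52.7
Eq. 2: 1.2(26.6) + 1.75(10.5) + 0.3(14.5) = 54.6
Eq. 3: 0.9(26.6) - 1.0(14.5) = 9.4
Eq. 4: 1.3(26.6) + 0.6(14.5) = 43.3
Eq. 5: 0.85(26.6) - 1.4(6.0) = 14.2
Eq. 6: 1.3(26.6) + 0.7(6.0) + 0.3(10.5) = 41.9
Eq. 7: 1.35(26.6) = 35.9
The controlling combination is 2, giving 54.6 kN/m.

54.6 kN/m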